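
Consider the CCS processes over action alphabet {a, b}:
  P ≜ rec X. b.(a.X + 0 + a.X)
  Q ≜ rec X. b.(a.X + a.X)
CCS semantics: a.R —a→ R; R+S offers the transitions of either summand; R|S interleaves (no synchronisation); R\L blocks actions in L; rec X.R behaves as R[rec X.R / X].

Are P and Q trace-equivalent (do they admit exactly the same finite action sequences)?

traces(P) = traces(Q)

LTS(P): 2 reachable states
  m0 = rec X. b.(a.X + 0 + a.X) has moves —b→ m1
  m1 = a.(rec X. b.(a.X + 0 + a.X)) + 0 + a.(rec X. b.(a.X + 0 + a.X)) has moves —a→ m0
LTS(Q): 2 reachable states
  n0 = rec X. b.(a.X + a.X) has moves —b→ n1
  n1 = a.(rec X. b.(a.X + a.X)) + a.(rec X. b.(a.X + a.X)) has moves —a→ n0
Partition-refinement fixed point:
  B0 = {m0, n0}
  B1 = {m1, n1}
m0 ∈ B0, n0 ∈ B0 → same block
Bisimilar ⇒ trace-equivalent.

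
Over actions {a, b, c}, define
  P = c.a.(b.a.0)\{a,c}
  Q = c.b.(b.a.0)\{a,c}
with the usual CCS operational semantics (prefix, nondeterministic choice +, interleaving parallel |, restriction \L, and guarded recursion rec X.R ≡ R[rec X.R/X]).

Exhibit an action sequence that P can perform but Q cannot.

LTS(P): 4 reachable states
  m0 = c.a.(b.a.0)\{a,c} has moves =c=> m1
  m1 = a.(b.a.0)\{a,c} has moves =a=> m2
  m2 = (b.a.0)\{a,c} has moves =b=> m3
  m3 = (a.0)\{a,c} has moves (no moves)
LTS(Q): 4 reachable states
  n0 = c.b.(b.a.0)\{a,c} has moves =c=> n1
  n1 = b.(b.a.0)\{a,c} has moves =b=> n2
  n2 = (b.a.0)\{a,c} has moves =b=> n3
  n3 = (a.0)\{a,c} has moves (no moves)
Trace ⟨ca⟩ through P, begin at {m0}:
  [1] c ⇒ {m1}
  [2] a ⇒ {m2}
  ✓ P
Trace ⟨ca⟩ through Q, begin at {n0}:
  [1] c ⇒ {n1}
  [2] a ⇒ ∅ (Q stuck)

ca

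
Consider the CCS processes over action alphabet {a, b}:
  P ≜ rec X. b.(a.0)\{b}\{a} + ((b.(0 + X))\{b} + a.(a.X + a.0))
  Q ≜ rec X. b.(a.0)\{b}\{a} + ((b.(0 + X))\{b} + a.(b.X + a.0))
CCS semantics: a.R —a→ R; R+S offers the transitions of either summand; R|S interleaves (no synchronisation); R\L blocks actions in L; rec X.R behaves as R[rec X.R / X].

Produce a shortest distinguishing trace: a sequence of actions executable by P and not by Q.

Reachable graph of P (4 states):
  p0 = rec X. b.(a.0)\{b}\{a} + ((b.(0 + X))\{b} + a.(a.X + a.0)) | —a→ p1, —b→ p2
  p1 = a.(rec X. b.(a.0)\{b}\{a} + ((b.(0 + X))\{b} + a.(a.X + a.0))) + a.0 | —a→ p0, —a→ p3
  p2 = (a.0)\{b}\{a} | (no moves)
  p3 = 0 | (no moves)
Reachable graph of Q (4 states):
  q0 = rec X. b.(a.0)\{b}\{a} + ((b.(0 + X))\{b} + a.(b.X + a.0)) | —a→ q1, —b→ q2
  q1 = b.(rec X. b.(a.0)\{b}\{a} + ((b.(0 + X))\{b} + a.(b.X + a.0))) + a.0 | —a→ q3, —b→ q0
  q2 = (a.0)\{b}\{a} | (no moves)
  q3 = 0 | (no moves)
Trace ⟨aaa⟩ through P, begin at {p0}:
  after a @ step 1: {p1}
  after a @ step 2: {p0, p3}
  after a @ step 3: {p1}
  P completes σ.
Trace ⟨aaa⟩ through Q, begin at {q0}:
  after a @ step 1: {q1}
  after a @ step 2: {q3}
  after a @ step 3: ∅  — Q cannot continue

aaa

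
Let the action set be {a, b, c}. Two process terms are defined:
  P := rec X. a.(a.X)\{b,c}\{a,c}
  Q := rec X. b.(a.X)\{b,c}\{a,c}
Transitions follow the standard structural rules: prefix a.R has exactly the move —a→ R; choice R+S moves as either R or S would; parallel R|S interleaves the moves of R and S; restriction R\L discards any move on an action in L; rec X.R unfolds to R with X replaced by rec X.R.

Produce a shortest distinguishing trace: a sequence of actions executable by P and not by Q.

P's transition system — 2 states:
  s0 = rec X. a.(a.X)\{b,c}\{a,c} → —a→ s1
  s1 = (a.(rec X. a.(a.X)\{b,c}\{a,c}))\{b,c}\{a,c} → deadlocked
Q's transition system — 2 states:
  t0 = rec X. b.(a.X)\{b,c}\{a,c} → —b→ t1
  t1 = (a.(rec X. b.(a.X)\{b,c}\{a,c}))\{b,c}\{a,c} → deadlocked
Executing a from P (initial set {s0}):
  after a @ step 1: {s1}
  P completes σ.
Executing a from Q (initial set {t0}):
  after a @ step 1: no successor for Q

a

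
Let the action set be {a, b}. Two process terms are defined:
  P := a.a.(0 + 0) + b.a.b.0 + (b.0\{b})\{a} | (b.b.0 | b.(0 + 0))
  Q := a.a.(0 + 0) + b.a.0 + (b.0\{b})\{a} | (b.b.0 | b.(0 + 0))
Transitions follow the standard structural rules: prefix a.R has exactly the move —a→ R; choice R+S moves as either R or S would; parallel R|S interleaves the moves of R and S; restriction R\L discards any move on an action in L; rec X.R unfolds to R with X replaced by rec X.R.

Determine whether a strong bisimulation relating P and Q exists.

P ≁ Q

Reachable graph of P (17 states):
  s0 = a.a.(0 + 0) + b.a.b.0 + (b.0\{b})\{a} | (b.b.0 | b.(0 + 0)) ⊢ ··a··> s1, ··b··> s2, ··b··> s3, ··b··> s4, ··b··> s5
  s1 = a.(0 + 0) ⊢ ··a··> s6
  s2 = (b.0\{b})\{a} | (b.0 | b.(0 + 0)) ⊢ ··b··> s7, ··b··> s8, ··b··> s9
  s3 = (b.0\{b})\{a} | (b.b.0 | (0 + 0)) ⊢ ··b··> s10, ··b··> s8
  s4 = 0\{b}\{a} | (b.b.0 | b.(0 + 0)) ⊢ ··b··> s10, ··b··> s9
  s5 = a.b.0 ⊢ ··a··> s11
  s6 = 0 + 0 ⊢ deadlocked
  s7 = (b.0\{b})\{a} | (0 | b.(0 + 0)) ⊢ ··b··> s12, ··b··> s13
  s8 = (b.0\{b})\{a} | (b.0 | (0 + 0)) ⊢ ··b··> s12, ··b··> s14
  s9 = 0\{b}\{a} | (b.0 | b.(0 + 0)) ⊢ ··b··> s13, ··b··> s14
  s10 = 0\{b}\{a} | (b.b.0 | (0 + 0)) ⊢ ··b··> s14
  s11 = b.0 ⊢ ··b··> s15
  s12 = (b.0\{b})\{a} | (0 | (0 + 0)) ⊢ ··b··> s16
  s13 = 0\{b}\{a} | (0 | b.(0 + 0)) ⊢ ··b··> s16
  s14 = 0\{b}\{a} | (b.0 | (0 + 0)) ⊢ ··b··> s16
  s15 = 0 ⊢ deadlocked
  s16 = 0\{b}\{a} | (0 | (0 + 0)) ⊢ deadlocked
Reachable graph of Q (16 states):
  t0 = a.a.(0 + 0) + b.a.0 + (b.0\{b})\{a} | (b.b.0 | b.(0 + 0)) ⊢ ··a··> t1, ··b··> t2, ··b··> t3, ··b··> t4, ··b··> t5
  t1 = a.(0 + 0) ⊢ ··a··> t6
  t2 = (b.0\{b})\{a} | (b.0 | b.(0 + 0)) ⊢ ··b··> t7, ··b··> t8, ··b··> t9
  t3 = (b.0\{b})\{a} | (b.b.0 | (0 + 0)) ⊢ ··b··> t10, ··b··> t8
  t4 = 0\{b}\{a} | (b.b.0 | b.(0 + 0)) ⊢ ··b··> t10, ··b··> t9
  t5 = a.0 ⊢ ··a··> t11
  t6 = 0 + 0 ⊢ deadlocked
  t7 = (b.0\{b})\{a} | (0 | b.(0 + 0)) ⊢ ··b··> t12, ··b··> t13
  t8 = (b.0\{b})\{a} | (b.0 | (0 + 0)) ⊢ ··b··> t12, ··b··> t14
  t9 = 0\{b}\{a} | (b.0 | b.(0 + 0)) ⊢ ··b··> t13, ··b··> t14
  t10 = 0\{b}\{a} | (b.b.0 | (0 + 0)) ⊢ ··b··> t14
  t11 = 0 ⊢ deadlocked
  t12 = (b.0\{b})\{a} | (0 | (0 + 0)) ⊢ ··b··> t15
  t13 = 0\{b}\{a} | (0 | b.(0 + 0)) ⊢ ··b··> t15
  t14 = 0\{b}\{a} | (b.0 | (0 + 0)) ⊢ ··b··> t15
  t15 = 0\{b}\{a} | (0 | (0 + 0)) ⊢ deadlocked
Partition-refinement fixed point:
  B0 = {s0}
  B1 = {s2, s3, s4, t2, t3, t4}
  B2 = {s10, s7, s8, s9, t10, t7, t8, t9}
  B3 = {s11, s12, s13, s14, t12, t13, t14}
  B4 = {s15, s16, s6, t11, t15, t6}
  B5 = {s1, t1, t5}
  B6 = {s5}
  B7 = {t0}
s0 ∈ B0, t0 ∈ B7 → different blocks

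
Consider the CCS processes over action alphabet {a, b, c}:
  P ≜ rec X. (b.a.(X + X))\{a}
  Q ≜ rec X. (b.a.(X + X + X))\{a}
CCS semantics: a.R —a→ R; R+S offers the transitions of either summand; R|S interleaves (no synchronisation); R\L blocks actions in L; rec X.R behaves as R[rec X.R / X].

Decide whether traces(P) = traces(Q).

LTS(P): 2 reachable states
  s0 = rec X. (b.a.(X + X))\{a} → ··b··> s1
  s1 = (a.((rec X. (b.a.(X + X))\{a}) + (rec X. (b.a.(X + X))\{a})))\{a} → stopped
LTS(Q): 2 reachable states
  t0 = rec X. (b.a.(X + X + X))\{a} → ··b··> t1
  t1 = (a.((rec X. (b.a.(X + X + X))\{a}) + (rec X. (b.a.(X + X + X))\{a}) + (rec X. (b.a.(X + X + X))\{a})))\{a} → stopped
Bisimilarity quotient blocks:
  B0 = {s0, t0}
  B1 = {s1, t1}
s0 ∈ B0, t0 ∈ B0 → same block
Bisimilar ⇒ trace-equivalent.

traces(P) = traces(Q)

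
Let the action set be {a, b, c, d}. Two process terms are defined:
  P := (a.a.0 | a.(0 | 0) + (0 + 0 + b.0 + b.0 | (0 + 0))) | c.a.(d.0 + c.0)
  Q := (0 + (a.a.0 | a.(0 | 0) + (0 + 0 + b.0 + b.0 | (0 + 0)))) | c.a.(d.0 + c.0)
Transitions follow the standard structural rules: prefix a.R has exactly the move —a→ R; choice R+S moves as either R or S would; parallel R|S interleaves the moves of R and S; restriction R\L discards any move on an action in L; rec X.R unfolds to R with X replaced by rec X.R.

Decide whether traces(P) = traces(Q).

Reachable graph of P (32 states):
  m0 = (a.a.0 | a.(0 | 0) + (0 + 0 + b.0 + b.0 | (0 + 0))) | c.a.(d.0 + c.0) :: —a→ m1, —a→ m2, —b→ m3, —b→ m4, —c→ m5
  m1 = a.0 | a.(0 | 0) | c.a.(d.0 + c.0) :: —a→ m6, —a→ m7, —c→ m8
  m2 = a.a.0 | (0 | 0) | c.a.(d.0 + c.0) :: —a→ m7, —c→ m9
  m3 = 0 | (0 + 0) | c.a.(d.0 + c.0) :: —c→ m10
  m4 = 0 | c.a.(d.0 + c.0) :: —c→ m11
  m5 = (a.a.0 | a.(0 | 0) + (0 + 0 + b.0 + b.0 | (0 + 0))) | a.(d.0 + c.0) :: —a→ m12, —a→ m8, —a→ m9, —b→ m10, —b→ m11
  m6 = 0 | a.(0 | 0) | c.a.(d.0 + c.0) :: —a→ m13, —c→ m14
  m7 = a.0 | (0 | 0) | c.a.(d.0 + c.0) :: —a→ m13, —c→ m15
  m8 = a.0 | a.(0 | 0) | a.(d.0 + c.0) :: —a→ m14, —a→ m15, —a→ m16
  m9 = a.a.0 | (0 | 0) | a.(d.0 + c.0) :: —a→ m15, —a→ m17
  m10 = 0 | (0 + 0) | a.(d.0 + c.0) :: —a→ m18
  m11 = 0 | a.(d.0 + c.0) :: —a→ m19
  m12 = (a.a.0 | a.(0 | 0) + (0 + 0 + b.0 + b.0 | (0 + 0))) | (d.0 + c.0) :: —a→ m16, —a→ m17, —b→ m18, —b→ m19, —c→ m20, —d→ m20
  m13 = 0 | (0 | 0) | c.a.(d.0 + c.0) :: —c→ m21
  m14 = 0 | a.(0 | 0) | a.(d.0 + c.0) :: —a→ m21, —a→ m22
  m15 = a.0 | (0 | 0) | a.(d.0 + c.0) :: —a→ m21, —a→ m23
  m16 = a.0 | a.(0 | 0) | (d.0 + c.0) :: —a→ m22, —a→ m23, —c→ m24, —d→ m24
  m17 = a.a.0 | (0 | 0) | (d.0 + c.0) :: —a→ m23, —c→ m25, —d→ m25
  m18 = 0 | (0 + 0) | (d.0 + c.0) :: —c→ m26, —d→ m26
  m19 = 0 | (d.0 + c.0) :: —c→ m27, —d→ m27
  m20 = (a.a.0 | a.(0 | 0) + (0 + 0 + b.0 + b.0 | (0 + 0))) | 0 :: —a→ m24, —a→ m25, —b→ m26, —b→ m27
  m21 = 0 | (0 | 0) | a.(d.0 + c.0) :: —a→ m28
  m22 = 0 | a.(0 | 0) | (d.0 + c.0) :: —a→ m28, —c→ m29, —d→ m29
  m23 = a.0 | (0 | 0) | (d.0 + c.0) :: —a→ m28, —c→ m30, —d→ m30
  m24 = a.0 | a.(0 | 0) | 0 :: —a→ m29, —a→ m30
  m25 = a.a.0 | (0 | 0) | 0 :: —a→ m30
  m26 = 0 | (0 + 0) | 0 :: ∅
  m27 = 0 | 0 :: ∅
  m28 = 0 | (0 | 0) | (d.0 + c.0) :: —c→ m31, —d→ m31
  m29 = 0 | a.(0 | 0) | 0 :: —a→ m31
  m30 = a.0 | (0 | 0) | 0 :: —a→ m31
  m31 = 0 | (0 | 0) | 0 :: ∅
Reachable graph of Q (32 states):
  n0 = (0 + (a.a.0 | a.(0 | 0) + (0 + 0 + b.0 + b.0 | (0 + 0)))) | c.a.(d.0 + c.0) :: —a→ n1, —a→ n2, —b→ n3, —b→ n4, —c→ n5
  n1 = a.0 | a.(0 | 0) | c.a.(d.0 + c.0) :: —a→ n6, —a→ n7, —c→ n8
  n2 = a.a.0 | (0 | 0) | c.a.(d.0 + c.0) :: —a→ n7, —c→ n9
  n3 = 0 | (0 + 0) | c.a.(d.0 + c.0) :: —c→ n10
  n4 = 0 | c.a.(d.0 + c.0) :: —c→ n11
  n5 = (0 + (a.a.0 | a.(0 | 0) + (0 + 0 + b.0 + b.0 | (0 + 0)))) | a.(d.0 + c.0) :: —a→ n12, —a→ n8, —a→ n9, —b→ n10, —b→ n11
  n6 = 0 | a.(0 | 0) | c.a.(d.0 + c.0) :: —a→ n13, —c→ n14
  n7 = a.0 | (0 | 0) | c.a.(d.0 + c.0) :: —a→ n13, —c→ n15
  n8 = a.0 | a.(0 | 0) | a.(d.0 + c.0) :: —a→ n14, —a→ n15, —a→ n16
  n9 = a.a.0 | (0 | 0) | a.(d.0 + c.0) :: —a→ n15, —a→ n17
  n10 = 0 | (0 + 0) | a.(d.0 + c.0) :: —a→ n18
  n11 = 0 | a.(d.0 + c.0) :: —a→ n19
  n12 = (0 + (a.a.0 | a.(0 | 0) + (0 + 0 + b.0 + b.0 | (0 + 0)))) | (d.0 + c.0) :: —a→ n16, —a→ n17, —b→ n18, —b→ n19, —c→ n20, —d→ n20
  n13 = 0 | (0 | 0) | c.a.(d.0 + c.0) :: —c→ n21
  n14 = 0 | a.(0 | 0) | a.(d.0 + c.0) :: —a→ n21, —a→ n22
  n15 = a.0 | (0 | 0) | a.(d.0 + c.0) :: —a→ n21, —a→ n23
  n16 = a.0 | a.(0 | 0) | (d.0 + c.0) :: —a→ n22, —a→ n23, —c→ n24, —d→ n24
  n17 = a.a.0 | (0 | 0) | (d.0 + c.0) :: —a→ n23, —c→ n25, —d→ n25
  n18 = 0 | (0 + 0) | (d.0 + c.0) :: —c→ n26, —d→ n26
  n19 = 0 | (d.0 + c.0) :: —c→ n27, —d→ n27
  n20 = (0 + (a.a.0 | a.(0 | 0) + (0 + 0 + b.0 + b.0 | (0 + 0)))) | 0 :: —a→ n24, —a→ n25, —b→ n26, —b→ n27
  n21 = 0 | (0 | 0) | a.(d.0 + c.0) :: —a→ n28
  n22 = 0 | a.(0 | 0) | (d.0 + c.0) :: —a→ n28, —c→ n29, —d→ n29
  n23 = a.0 | (0 | 0) | (d.0 + c.0) :: —a→ n28, —c→ n30, —d→ n30
  n24 = a.0 | a.(0 | 0) | 0 :: —a→ n29, —a→ n30
  n25 = a.a.0 | (0 | 0) | 0 :: —a→ n30
  n26 = 0 | (0 + 0) | 0 :: ∅
  n27 = 0 | 0 :: ∅
  n28 = 0 | (0 | 0) | (d.0 + c.0) :: —c→ n31, —d→ n31
  n29 = 0 | a.(0 | 0) | 0 :: —a→ n31
  n30 = a.0 | (0 | 0) | 0 :: —a→ n31
  n31 = 0 | (0 | 0) | 0 :: ∅
Bisimilarity quotient blocks:
  B0 = {m0, n0}
  B1 = {m5, n5}
  B2 = {m8, m9, n8, n9}
  B3 = {m16, m17, n16, n17}
  B4 = {m22, m23, n22, n23}
  B5 = {m29, m30, n29, n30}
  B6 = {m26, m27, m31, n26, n27, n31}
  B7 = {m18, m19, m28, n18, n19, n28}
  B8 = {m24, m25, n24, n25}
  B9 = {m14, m15, n14, n15}
  B10 = {m10, m11, m21, n10, n11, n21}
  B11 = {m12, n12}
  B12 = {m20, n20}
  B13 = {m13, m3, m4, n13, n3, n4}
  B14 = {m1, m2, n1, n2}
  B15 = {m6, m7, n6, n7}
m0 ∈ B0, n0 ∈ B0 → same block
Bisimilar ⇒ trace-equivalent.

YES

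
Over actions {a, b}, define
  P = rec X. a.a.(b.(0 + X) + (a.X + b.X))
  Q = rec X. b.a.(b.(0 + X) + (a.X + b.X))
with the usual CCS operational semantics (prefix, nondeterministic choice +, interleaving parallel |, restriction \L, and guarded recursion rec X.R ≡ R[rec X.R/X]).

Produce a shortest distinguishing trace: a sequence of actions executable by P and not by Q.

Reachable graph of P (4 states):
  u0 = rec X. a.a.(b.(0 + X) + (a.X + b.X)) | ··a··> u1
  u1 = a.(b.(0 + (rec X. a.a.(b.(0 + X) + (a.X + b.X)))) + (a.(rec X. a.a.(b.(0 + X) + (a.X + b.X))) + b.(rec X. a.a.(b.(0 + X) + (a.X + b.X))))) | ··a··> u2
  u2 = b.(0 + (rec X. a.a.(b.(0 + X) + (a.X + b.X)))) + (a.(rec X. a.a.(b.(0 + X) + (a.X + b.X))) + b.(rec X. a.a.(b.(0 + X) + (a.X + b.X)))) | ··a··> u0, ··b··> u0, ··b··> u3
  u3 = 0 + (rec X. a.a.(b.(0 + X) + (a.X + b.X))) | ··a··> u1
Reachable graph of Q (4 states):
  v0 = rec X. b.a.(b.(0 + X) + (a.X + b.X)) | ··b··> v1
  v1 = a.(b.(0 + (rec X. b.a.(b.(0 + X) + (a.X + b.X)))) + (a.(rec X. b.a.(b.(0 + X) + (a.X + b.X))) + b.(rec X. b.a.(b.(0 + X) + (a.X + b.X))))) | ··a··> v2
  v2 = b.(0 + (rec X. b.a.(b.(0 + X) + (a.X + b.X)))) + (a.(rec X. b.a.(b.(0 + X) + (a.X + b.X))) + b.(rec X. b.a.(b.(0 + X) + (a.X + b.X)))) | ··a··> v0, ··b··> v0, ··b··> v3
  v3 = 0 + (rec X. b.a.(b.(0 + X) + (a.X + b.X))) | ··b··> v1
Trace ⟨a⟩ through P, begin at {u0}:
  after a @ step 1: {u1}
  P completes σ.
Trace ⟨a⟩ through Q, begin at {v0}:
  after a @ step 1: ∅  — Q cannot continue

a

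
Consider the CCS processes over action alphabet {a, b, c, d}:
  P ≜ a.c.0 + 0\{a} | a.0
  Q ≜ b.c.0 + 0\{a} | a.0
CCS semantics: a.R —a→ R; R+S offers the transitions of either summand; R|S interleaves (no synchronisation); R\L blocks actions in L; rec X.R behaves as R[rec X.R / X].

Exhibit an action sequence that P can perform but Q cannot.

ac

LTS(P): 4 reachable states
  s0 = a.c.0 + 0\{a} | a.0 has moves --a--▸ s1, --a--▸ s2
  s1 = 0\{a} | 0 has moves deadlocked
  s2 = c.0 has moves --c--▸ s3
  s3 = 0 has moves deadlocked
LTS(Q): 4 reachable states
  t0 = b.c.0 + 0\{a} | a.0 has moves --a--▸ t1, --b--▸ t2
  t1 = 0\{a} | 0 has moves deadlocked
  t2 = c.0 has moves --c--▸ t3
  t3 = 0 has moves deadlocked
Trace ⟨ac⟩ through P, begin at {s0}:
  step 1 (a): {s1, s2}
  step 2 (c): {s3}
  — P admits the full trace.
Trace ⟨ac⟩ through Q, begin at {t0}:
  step 1 (a): {t1}
  step 2 (c): no successor for Q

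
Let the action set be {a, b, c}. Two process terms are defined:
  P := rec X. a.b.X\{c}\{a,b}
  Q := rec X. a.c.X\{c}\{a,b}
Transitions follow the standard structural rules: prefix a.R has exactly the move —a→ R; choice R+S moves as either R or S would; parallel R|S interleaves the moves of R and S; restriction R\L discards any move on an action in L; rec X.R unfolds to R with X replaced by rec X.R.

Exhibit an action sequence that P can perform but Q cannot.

ab

P's transition system — 3 states:
  s0 = rec X. a.b.X\{c}\{a,b} → =a=> s1
  s1 = b.(rec X. a.b.X\{c}\{a,b})\{c}\{a,b} → =b=> s2
  s2 = (rec X. a.b.X\{c}\{a,b})\{c}\{a,b} → ∅
Q's transition system — 3 states:
  t0 = rec X. a.c.X\{c}\{a,b} → =a=> t1
  t1 = c.(rec X. a.c.X\{c}\{a,b})\{c}\{a,b} → =c=> t2
  t2 = (rec X. a.c.X\{c}\{a,b})\{c}\{a,b} → ∅
Trace ⟨ab⟩ through P, begin at {s0}:
  after a @ step 1: {s1}
  after b @ step 2: {s2}
  P completes σ.
Trace ⟨ab⟩ through Q, begin at {t0}:
  after a @ step 1: {t1}
  after b @ step 2: ∅ (Q stuck)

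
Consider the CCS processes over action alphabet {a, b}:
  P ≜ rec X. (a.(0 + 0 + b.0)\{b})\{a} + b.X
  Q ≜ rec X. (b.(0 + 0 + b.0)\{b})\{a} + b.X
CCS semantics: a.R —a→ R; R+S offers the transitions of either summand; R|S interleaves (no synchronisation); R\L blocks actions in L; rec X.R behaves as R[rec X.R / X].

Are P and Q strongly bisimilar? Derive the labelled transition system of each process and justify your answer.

not bisimilar

Reachable graph of P (1 states):
  u0 = rec X. (a.(0 + 0 + b.0)\{b})\{a} + b.X | —b→ u0
Reachable graph of Q (2 states):
  v0 = rec X. (b.(0 + 0 + b.0)\{b})\{a} + b.X | —b→ v0, —b→ v1
  v1 = (0 + 0 + b.0)\{b}\{a} | (no moves)
Partition-refinement fixed point:
  B0 = {u0}
  B1 = {v0}
  B2 = {v1}
u0 ∈ B0, v0 ∈ B1 → different blocks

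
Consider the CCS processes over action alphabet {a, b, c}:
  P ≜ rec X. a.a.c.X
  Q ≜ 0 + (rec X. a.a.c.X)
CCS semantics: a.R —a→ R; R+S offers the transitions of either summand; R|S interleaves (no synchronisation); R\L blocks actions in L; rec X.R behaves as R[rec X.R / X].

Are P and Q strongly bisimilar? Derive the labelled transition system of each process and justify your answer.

P ~ Q

Reachable graph of P (3 states):
  s0 = rec X. a.a.c.X :: ··a··> s1
  s1 = a.c.(rec X. a.a.c.X) :: ··a··> s2
  s2 = c.(rec X. a.a.c.X) :: ··c··> s0
Reachable graph of Q (4 states):
  t0 = 0 + (rec X. a.a.c.X) :: ··a··> t1
  t1 = a.c.(rec X. a.a.c.X) :: ··a··> t2
  t2 = c.(rec X. a.a.c.X) :: ··c··> t3
  t3 = rec X. a.a.c.X :: ··a··> t1
Coarsest stable partition (strong bisimilarity classes):
  B0 = {s0, t0, t3}
  B1 = {s1, t1}
  B2 = {s2, t2}
s0 ∈ B0, t0 ∈ B0 → same block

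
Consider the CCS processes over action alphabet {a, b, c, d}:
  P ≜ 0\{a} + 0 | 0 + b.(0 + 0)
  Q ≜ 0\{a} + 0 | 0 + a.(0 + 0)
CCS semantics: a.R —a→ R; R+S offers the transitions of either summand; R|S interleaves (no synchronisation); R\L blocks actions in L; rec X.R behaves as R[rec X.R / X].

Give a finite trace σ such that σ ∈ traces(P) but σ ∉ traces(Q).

b

Reachable graph of P (2 states):
  s0 = 0\{a} + 0 | 0 + b.(0 + 0) :: --b--▸ s1
  s1 = 0 + 0 :: deadlocked
Reachable graph of Q (2 states):
  t0 = 0\{a} + 0 | 0 + a.(0 + 0) :: --a--▸ t1
  t1 = 0 + 0 :: deadlocked
Executing b from P (initial set {s0}):
  after b @ step 1: {s1}
  — P admits the full trace.
Executing b from Q (initial set {t0}):
  after b @ step 1: no successor for Q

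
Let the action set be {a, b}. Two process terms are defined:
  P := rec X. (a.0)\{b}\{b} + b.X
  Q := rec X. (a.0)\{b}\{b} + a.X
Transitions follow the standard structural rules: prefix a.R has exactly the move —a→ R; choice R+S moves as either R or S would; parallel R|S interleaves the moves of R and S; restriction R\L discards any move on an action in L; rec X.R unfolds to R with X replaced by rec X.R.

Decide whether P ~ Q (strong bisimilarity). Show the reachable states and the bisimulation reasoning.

P ≁ Q

Reachable graph of P (2 states):
  u0 = rec X. (a.0)\{b}\{b} + b.X ⊢ =a=> u1, =b=> u0
  u1 = 0\{b}\{b} ⊢ deadlocked
Reachable graph of Q (2 states):
  v0 = rec X. (a.0)\{b}\{b} + a.X ⊢ =a=> v0, =a=> v1
  v1 = 0\{b}\{b} ⊢ deadlocked
Bisimilarity quotient blocks:
  B0 = {u0}
  B1 = {u1, v1}
  B2 = {v0}
u0 ∈ B0, v0 ∈ B2 → different blocks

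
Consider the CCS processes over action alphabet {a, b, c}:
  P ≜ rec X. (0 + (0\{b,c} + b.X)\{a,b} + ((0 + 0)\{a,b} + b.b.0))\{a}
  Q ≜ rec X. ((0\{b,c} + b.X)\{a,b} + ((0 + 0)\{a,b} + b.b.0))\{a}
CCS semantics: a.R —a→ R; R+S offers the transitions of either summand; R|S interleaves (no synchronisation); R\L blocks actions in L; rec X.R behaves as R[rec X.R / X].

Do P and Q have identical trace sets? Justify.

traces(P) = traces(Q)

LTS(P): 3 reachable states
  p0 = rec X. (0 + (0\{b,c} + b.X)\{a,b} + ((0 + 0)\{a,b} + b.b.0))\{a} ⊢ =b=> p1
  p1 = (b.0)\{a} ⊢ =b=> p2
  p2 = 0\{a} ⊢ stopped
LTS(Q): 3 reachable states
  q0 = rec X. ((0\{b,c} + b.X)\{a,b} + ((0 + 0)\{a,b} + b.b.0))\{a} ⊢ =b=> q1
  q1 = (b.0)\{a} ⊢ =b=> q2
  q2 = 0\{a} ⊢ stopped
Coarsest stable partition (strong bisimilarity classes):
  B0 = {p0, q0}
  B1 = {p1, q1}
  B2 = {p2, q2}
p0 ∈ B0, q0 ∈ B0 → same block
Bisimilar ⇒ trace-equivalent.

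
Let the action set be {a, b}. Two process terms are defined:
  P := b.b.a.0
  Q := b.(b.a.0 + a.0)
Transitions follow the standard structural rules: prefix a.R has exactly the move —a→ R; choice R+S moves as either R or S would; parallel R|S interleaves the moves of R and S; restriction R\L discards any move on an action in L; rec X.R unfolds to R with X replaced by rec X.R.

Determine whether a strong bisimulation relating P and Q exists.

not bisimilar

LTS(P): 4 reachable states
  s0 = b.b.a.0 | =b=> s1
  s1 = b.a.0 | =b=> s2
  s2 = a.0 | =a=> s3
  s3 = 0 | ∅
LTS(Q): 4 reachable states
  t0 = b.(b.a.0 + a.0) | =b=> t1
  t1 = b.a.0 + a.0 | =a=> t2, =b=> t3
  t2 = 0 | ∅
  t3 = a.0 | =a=> t2
Partition-refinement fixed point:
  B0 = {s0}
  B1 = {s1}
  B2 = {s2, t3}
  B3 = {s3, t2}
  B4 = {t0}
  B5 = {t1}
s0 ∈ B0, t0 ∈ B4 → different blocks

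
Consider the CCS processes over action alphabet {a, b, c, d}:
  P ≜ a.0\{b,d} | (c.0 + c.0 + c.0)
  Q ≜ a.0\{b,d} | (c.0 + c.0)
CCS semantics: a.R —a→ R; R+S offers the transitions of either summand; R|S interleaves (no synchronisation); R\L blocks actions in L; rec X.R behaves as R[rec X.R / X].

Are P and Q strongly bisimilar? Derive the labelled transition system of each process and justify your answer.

YES

Reachable graph of P (4 states):
  u0 = a.0\{b,d} | (c.0 + c.0 + c.0) ⊢ =a=> u1, =c=> u2
  u1 = 0\{b,d} | (c.0 + c.0 + c.0) ⊢ =c=> u3
  u2 = a.0\{b,d} | 0 ⊢ =a=> u3
  u3 = 0\{b,d} | 0 ⊢ ∅
Reachable graph of Q (4 states):
  v0 = a.0\{b,d} | (c.0 + c.0) ⊢ =a=> v1, =c=> v2
  v1 = 0\{b,d} | (c.0 + c.0) ⊢ =c=> v3
  v2 = a.0\{b,d} | 0 ⊢ =a=> v3
  v3 = 0\{b,d} | 0 ⊢ ∅
Coarsest stable partition (strong bisimilarity classes):
  B0 = {u0, v0}
  B1 = {u2, v2}
  B2 = {u3, v3}
  B3 = {u1, v1}
u0 ∈ B0, v0 ∈ B0 → same block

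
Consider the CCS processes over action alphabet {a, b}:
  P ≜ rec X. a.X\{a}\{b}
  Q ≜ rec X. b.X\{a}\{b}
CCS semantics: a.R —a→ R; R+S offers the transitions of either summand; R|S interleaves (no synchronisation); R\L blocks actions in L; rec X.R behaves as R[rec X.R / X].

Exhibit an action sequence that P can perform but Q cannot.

P's transition system — 2 states:
  u0 = rec X. a.X\{a}\{b} | -a-> u1
  u1 = (rec X. a.X\{a}\{b})\{a}\{b} | (no moves)
Q's transition system — 2 states:
  v0 = rec X. b.X\{a}\{b} | -b-> v1
  v1 = (rec X. b.X\{a}\{b})\{a}\{b} | (no moves)
Run σ = ⟨a⟩ on P: start {u0}
  step 1 (a): {u1}
  P completes σ.
Run σ = ⟨a⟩ on Q: start {v0}
  step 1 (a): ∅  — Q cannot continue

a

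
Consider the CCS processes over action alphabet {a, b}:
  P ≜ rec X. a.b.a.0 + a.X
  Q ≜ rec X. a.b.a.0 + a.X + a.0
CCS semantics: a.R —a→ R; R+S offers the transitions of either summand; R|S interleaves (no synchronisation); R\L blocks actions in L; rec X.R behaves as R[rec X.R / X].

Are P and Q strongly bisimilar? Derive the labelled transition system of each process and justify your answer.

P ≁ Q

Reachable graph of P (4 states):
  s0 = rec X. a.b.a.0 + a.X :: =a=> s0, =a=> s1
  s1 = b.a.0 :: =b=> s2
  s2 = a.0 :: =a=> s3
  s3 = 0 :: (no moves)
Reachable graph of Q (4 states):
  t0 = rec X. a.b.a.0 + a.X + a.0 :: =a=> t0, =a=> t1, =a=> t2
  t1 = 0 :: (no moves)
  t2 = b.a.0 :: =b=> t3
  t3 = a.0 :: =a=> t1
Bisimilarity quotient blocks:
  B0 = {s0}
  B1 = {s1, t2}
  B2 = {s2, t3}
  B3 = {s3, t1}
  B4 = {t0}
s0 ∈ B0, t0 ∈ B4 → different blocks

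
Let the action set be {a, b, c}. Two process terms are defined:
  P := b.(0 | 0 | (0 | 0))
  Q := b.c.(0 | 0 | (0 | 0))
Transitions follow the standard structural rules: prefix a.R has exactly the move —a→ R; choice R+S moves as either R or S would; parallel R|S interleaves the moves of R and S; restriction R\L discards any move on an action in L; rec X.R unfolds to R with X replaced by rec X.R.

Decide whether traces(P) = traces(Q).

Reachable graph of P (2 states):
  p0 = b.(0 | 0 | (0 | 0)) :: --b--▸ p1
  p1 = 0 | 0 | (0 | 0) :: ∅
Reachable graph of Q (3 states):
  q0 = b.c.(0 | 0 | (0 | 0)) :: --b--▸ q1
  q1 = c.(0 | 0 | (0 | 0)) :: --c--▸ q2
  q2 = 0 | 0 | (0 | 0) :: ∅
Executing bc from Q (initial set {q0}):
  [1] b ⇒ {q1}
  [2] c ⇒ {q2}
  Q completes σ.
Executing bc from P (initial set {p0}):
  [1] b ⇒ {p1}
  [2] c ⇒ ∅ (P stuck)

trace-distinct — witness ⟨bc⟩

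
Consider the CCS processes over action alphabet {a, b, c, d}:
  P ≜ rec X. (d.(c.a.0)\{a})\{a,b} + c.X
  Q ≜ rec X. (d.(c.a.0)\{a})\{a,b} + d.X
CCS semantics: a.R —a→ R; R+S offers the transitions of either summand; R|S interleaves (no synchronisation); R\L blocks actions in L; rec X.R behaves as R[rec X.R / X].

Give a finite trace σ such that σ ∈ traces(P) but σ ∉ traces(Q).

LTS(P): 3 reachable states
  p0 = rec X. (d.(c.a.0)\{a})\{a,b} + c.X ⊢ =c=> p0, =d=> p1
  p1 = (c.a.0)\{a}\{a,b} ⊢ =c=> p2
  p2 = (a.0)\{a}\{a,b} ⊢ stopped
LTS(Q): 3 reachable states
  q0 = rec X. (d.(c.a.0)\{a})\{a,b} + d.X ⊢ =d=> q0, =d=> q1
  q1 = (c.a.0)\{a}\{a,b} ⊢ =c=> q2
  q2 = (a.0)\{a}\{a,b} ⊢ stopped
Executing c from P (initial set {p0}):
  after c @ step 1: {p0}
  P completes σ.
Executing c from Q (initial set {q0}):
  after c @ step 1: no successor for Q

c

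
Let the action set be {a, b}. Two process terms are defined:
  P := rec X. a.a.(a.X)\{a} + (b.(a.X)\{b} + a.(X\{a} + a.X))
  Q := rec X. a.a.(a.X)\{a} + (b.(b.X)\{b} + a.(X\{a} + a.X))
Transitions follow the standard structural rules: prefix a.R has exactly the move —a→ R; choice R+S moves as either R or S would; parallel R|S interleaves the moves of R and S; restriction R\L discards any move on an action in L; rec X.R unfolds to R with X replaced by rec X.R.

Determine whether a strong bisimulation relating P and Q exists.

LTS(P): 10 reachable states
  p0 = rec X. a.a.(a.X)\{a} + (b.(a.X)\{b} + a.(X\{a} + a.X)) has moves --a--▸ p1, --a--▸ p2, --b--▸ p3
  p1 = (rec X. a.a.(a.X)\{a} + (b.(a.X)\{b} + a.(X\{a} + a.X)))\{a} + a.(rec X. a.a.(a.X)\{a} + (b.(a.X)\{b} + a.(X\{a} + a.X))) has moves --a--▸ p0, --b--▸ p4
  p2 = a.(a.(rec X. a.a.(a.X)\{a} + (b.(a.X)\{b} + a.(X\{a} + a.X))))\{a} has moves --a--▸ p5
  p3 = (a.(rec X. a.a.(a.X)\{a} + (b.(a.X)\{b} + a.(X\{a} + a.X))))\{b} has moves --a--▸ p6
  p4 = (a.(rec X. a.a.(a.X)\{a} + (b.(a.X)\{b} + a.(X\{a} + a.X))))\{b}\{a} has moves (no moves)
  p5 = (a.(rec X. a.a.(a.X)\{a} + (b.(a.X)\{b} + a.(X\{a} + a.X))))\{a} has moves (no moves)
  p6 = (rec X. a.a.(a.X)\{a} + (b.(a.X)\{b} + a.(X\{a} + a.X)))\{b} has moves --a--▸ p7, --a--▸ p8
  p7 = ((rec X. a.a.(a.X)\{a} + (b.(a.X)\{b} + a.(X\{a} + a.X)))\{a} + a.(rec X. a.a.(a.X)\{a} + (b.(a.X)\{b} + a.(X\{a} + a.X))))\{b} has moves --a--▸ p6
  p8 = (a.(a.(rec X. a.a.(a.X)\{a} + (b.(a.X)\{b} + a.(X\{a} + a.X))))\{a})\{b} has moves --a--▸ p9
  p9 = (a.(rec X. a.a.(a.X)\{a} + (b.(a.X)\{b} + a.(X\{a} + a.X))))\{a}\{b} has moves (no moves)
LTS(Q): 6 reachable states
  q0 = rec X. a.a.(a.X)\{a} + (b.(b.X)\{b} + a.(X\{a} + a.X)) has moves --a--▸ q1, --a--▸ q2, --b--▸ q3
  q1 = (rec X. a.a.(a.X)\{a} + (b.(b.X)\{b} + a.(X\{a} + a.X)))\{a} + a.(rec X. a.a.(a.X)\{a} + (b.(b.X)\{b} + a.(X\{a} + a.X))) has moves --a--▸ q0, --b--▸ q4
  q2 = a.(a.(rec X. a.a.(a.X)\{a} + (b.(b.X)\{b} + a.(X\{a} + a.X))))\{a} has moves --a--▸ q5
  q3 = (b.(rec X. a.a.(a.X)\{a} + (b.(b.X)\{b} + a.(X\{a} + a.X))))\{b} has moves (no moves)
  q4 = (b.(rec X. a.a.(a.X)\{a} + (b.(b.X)\{b} + a.(X\{a} + a.X))))\{b}\{a} has moves (no moves)
  q5 = (a.(rec X. a.a.(a.X)\{a} + (b.(b.X)\{b} + a.(X\{a} + a.X))))\{a} has moves (no moves)
Coarsest stable partition (strong bisimilarity classes):
  B0 = {p0}
  B1 = {p2, p8, q2}
  B2 = {p4, p5, p9, q3, q4, q5}
  B3 = {p1}
  B4 = {p3, p7}
  B5 = {p6}
  B6 = {q0}
  B7 = {q1}
p0 ∈ B0, q0 ∈ B6 → different blocks

P ≁ Q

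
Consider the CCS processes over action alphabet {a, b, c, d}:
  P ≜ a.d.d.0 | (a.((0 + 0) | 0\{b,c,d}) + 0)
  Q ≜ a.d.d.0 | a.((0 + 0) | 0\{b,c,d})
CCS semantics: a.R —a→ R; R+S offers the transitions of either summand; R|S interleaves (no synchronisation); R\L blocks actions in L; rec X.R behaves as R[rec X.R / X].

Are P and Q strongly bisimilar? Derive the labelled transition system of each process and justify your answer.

YES

P's transition system — 8 states:
  p0 = a.d.d.0 | (a.((0 + 0) | 0\{b,c,d}) + 0) ⊢ ··a··> p1, ··a··> p2
  p1 = a.d.d.0 | ((0 + 0) | 0\{b,c,d}) ⊢ ··a··> p3
  p2 = d.d.0 | (a.((0 + 0) | 0\{b,c,d}) + 0) ⊢ ··a··> p3, ··d··> p4
  p3 = d.d.0 | ((0 + 0) | 0\{b,c,d}) ⊢ ··d··> p5
  p4 = d.0 | (a.((0 + 0) | 0\{b,c,d}) + 0) ⊢ ··a··> p5, ··d··> p6
  p5 = d.0 | ((0 + 0) | 0\{b,c,d}) ⊢ ··d··> p7
  p6 = 0 | (a.((0 + 0) | 0\{b,c,d}) + 0) ⊢ ··a··> p7
  p7 = 0 | ((0 + 0) | 0\{b,c,d}) ⊢ deadlocked
Q's transition system — 8 states:
  q0 = a.d.d.0 | a.((0 + 0) | 0\{b,c,d}) ⊢ ··a··> q1, ··a··> q2
  q1 = a.d.d.0 | ((0 + 0) | 0\{b,c,d}) ⊢ ··a··> q3
  q2 = d.d.0 | a.((0 + 0) | 0\{b,c,d}) ⊢ ··a··> q3, ··d··> q4
  q3 = d.d.0 | ((0 + 0) | 0\{b,c,d}) ⊢ ··d··> q5
  q4 = d.0 | a.((0 + 0) | 0\{b,c,d}) ⊢ ··a··> q5, ··d··> q6
  q5 = d.0 | ((0 + 0) | 0\{b,c,d}) ⊢ ··d··> q7
  q6 = 0 | a.((0 + 0) | 0\{b,c,d}) ⊢ ··a··> q7
  q7 = 0 | ((0 + 0) | 0\{b,c,d}) ⊢ deadlocked
Coarsest stable partition (strong bisimilarity classes):
  B0 = {p0, q0}
  B1 = {p1, q1}
  B2 = {p3, q3}
  B3 = {p5, q5}
  B4 = {p7, q7}
  B5 = {p2, q2}
  B6 = {p4, q4}
  B7 = {p6, q6}
p0 ∈ B0, q0 ∈ B0 → same block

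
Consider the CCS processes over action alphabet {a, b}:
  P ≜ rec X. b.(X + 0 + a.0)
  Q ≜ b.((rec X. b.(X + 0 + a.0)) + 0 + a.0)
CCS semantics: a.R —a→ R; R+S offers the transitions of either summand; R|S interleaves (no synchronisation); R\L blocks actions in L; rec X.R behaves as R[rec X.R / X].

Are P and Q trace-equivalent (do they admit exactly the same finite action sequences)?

Reachable graph of P (3 states):
  p0 = rec X. b.(X + 0 + a.0) ⊢ =b=> p1
  p1 = (rec X. b.(X + 0 + a.0)) + 0 + a.0 ⊢ =a=> p2, =b=> p1
  p2 = 0 ⊢ (no moves)
Reachable graph of Q (3 states):
  q0 = b.((rec X. b.(X + 0 + a.0)) + 0 + a.0) ⊢ =b=> q1
  q1 = (rec X. b.(X + 0 + a.0)) + 0 + a.0 ⊢ =a=> q2, =b=> q1
  q2 = 0 ⊢ (no moves)
Coarsest stable partition (strong bisimilarity classes):
  B0 = {p0, q0}
  B1 = {p1, q1}
  B2 = {p2, q2}
p0 ∈ B0, q0 ∈ B0 → same block
Bisimilar ⇒ trace-equivalent.

YES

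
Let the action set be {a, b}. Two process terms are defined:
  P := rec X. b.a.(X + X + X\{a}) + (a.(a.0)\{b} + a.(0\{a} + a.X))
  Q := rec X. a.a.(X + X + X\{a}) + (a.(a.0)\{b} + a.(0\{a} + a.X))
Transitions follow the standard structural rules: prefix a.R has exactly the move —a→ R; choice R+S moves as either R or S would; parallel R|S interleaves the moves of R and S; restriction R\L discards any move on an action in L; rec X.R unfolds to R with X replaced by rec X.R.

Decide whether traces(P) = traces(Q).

trace-distinct — witness ⟨b⟩

Reachable graph of P (7 states):
  p0 = rec X. b.a.(X + X + X\{a}) + (a.(a.0)\{b} + a.(0\{a} + a.X)) ⊢ --a--▸ p1, --a--▸ p2, --b--▸ p3
  p1 = (a.0)\{b} ⊢ --a--▸ p4
  p2 = 0\{a} + a.(rec X. b.a.(X + X + X\{a}) + (a.(a.0)\{b} + a.(0\{a} + a.X))) ⊢ --a--▸ p0
  p3 = a.((rec X. b.a.(X + X + X\{a}) + (a.(a.0)\{b} + a.(0\{a} + a.X))) + (rec X. b.a.(X + X + X\{a}) + (a.(a.0)\{b} + a.(0\{a} + a.X))) + (rec X. b.a.(X + X + X\{a}) + (a.(a.0)\{b} + a.(0\{a} + a.X)))\{a}) ⊢ --a--▸ p5
  p4 = 0\{b} ⊢ stopped
  p5 = (rec X. b.a.(X + X + X\{a}) + (a.(a.0)\{b} + a.(0\{a} + a.X))) + (rec X. b.a.(X + X + X\{a}) + (a.(a.0)\{b} + a.(0\{a} + a.X))) + (rec X. b.a.(X + X + X\{a}) + (a.(a.0)\{b} + a.(0\{a} + a.X)))\{a} ⊢ --a--▸ p1, --a--▸ p2, --b--▸ p3, --b--▸ p6
  p6 = (a.((rec X. b.a.(X + X + X\{a}) + (a.(a.0)\{b} + a.(0\{a} + a.X))) + (rec X. b.a.(X + X + X\{a}) + (a.(a.0)\{b} + a.(0\{a} + a.X))) + (rec X. b.a.(X + X + X\{a}) + (a.(a.0)\{b} + a.(0\{a} + a.X)))\{a}))\{a} ⊢ stopped
Reachable graph of Q (6 states):
  q0 = rec X. a.a.(X + X + X\{a}) + (a.(a.0)\{b} + a.(0\{a} + a.X)) ⊢ --a--▸ q1, --a--▸ q2, --a--▸ q3
  q1 = (a.0)\{b} ⊢ --a--▸ q4
  q2 = 0\{a} + a.(rec X. a.a.(X + X + X\{a}) + (a.(a.0)\{b} + a.(0\{a} + a.X))) ⊢ --a--▸ q0
  q3 = a.((rec X. a.a.(X + X + X\{a}) + (a.(a.0)\{b} + a.(0\{a} + a.X))) + (rec X. a.a.(X + X + X\{a}) + (a.(a.0)\{b} + a.(0\{a} + a.X))) + (rec X. a.a.(X + X + X\{a}) + (a.(a.0)\{b} + a.(0\{a} + a.X)))\{a}) ⊢ --a--▸ q5
  q4 = 0\{b} ⊢ stopped
  q5 = (rec X. a.a.(X + X + X\{a}) + (a.(a.0)\{b} + a.(0\{a} + a.X))) + (rec X. a.a.(X + X + X\{a}) + (a.(a.0)\{b} + a.(0\{a} + a.X))) + (rec X. a.a.(X + X + X\{a}) + (a.(a.0)\{b} + a.(0\{a} + a.X)))\{a} ⊢ --a--▸ q1, --a--▸ q2, --a--▸ q3
Executing b from P (initial set {p0}):
  [1] b ⇒ {p3}
  — P admits the full trace.
Executing b from Q (initial set {q0}):
  [1] b ⇒ ∅ (Q stuck)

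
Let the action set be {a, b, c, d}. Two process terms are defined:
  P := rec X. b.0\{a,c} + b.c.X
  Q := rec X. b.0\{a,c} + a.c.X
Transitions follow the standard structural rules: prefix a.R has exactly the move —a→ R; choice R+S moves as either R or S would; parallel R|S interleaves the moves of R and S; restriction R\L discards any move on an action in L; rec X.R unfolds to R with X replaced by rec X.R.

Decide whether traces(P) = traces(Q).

P's transition system — 3 states:
  p0 = rec X. b.0\{a,c} + b.c.X | --b--▸ p1, --b--▸ p2
  p1 = 0\{a,c} | stopped
  p2 = c.(rec X. b.0\{a,c} + b.c.X) | --c--▸ p0
Q's transition system — 3 states:
  q0 = rec X. b.0\{a,c} + a.c.X | --a--▸ q1, --b--▸ q2
  q1 = c.(rec X. b.0\{a,c} + a.c.X) | --c--▸ q0
  q2 = 0\{a,c} | stopped
Run σ = ⟨bc⟩ on P: start {p0}
  after b @ step 1: {p1, p2}
  after c @ step 2: {p0}
  — P admits the full trace.
Run σ = ⟨bc⟩ on Q: start {q0}
  after b @ step 1: {q2}
  after c @ step 2: ∅  — Q cannot continue

NO — witness ⟨bc⟩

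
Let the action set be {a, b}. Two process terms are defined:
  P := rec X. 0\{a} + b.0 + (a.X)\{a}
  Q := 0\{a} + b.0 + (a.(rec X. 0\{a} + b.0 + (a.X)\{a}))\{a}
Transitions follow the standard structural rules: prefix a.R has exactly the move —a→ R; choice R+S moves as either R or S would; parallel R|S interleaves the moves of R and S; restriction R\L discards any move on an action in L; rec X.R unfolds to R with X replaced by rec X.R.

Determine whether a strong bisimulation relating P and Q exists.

P ~ Q

Reachable graph of P (2 states):
  s0 = rec X. 0\{a} + b.0 + (a.X)\{a} ⊢ ··b··> s1
  s1 = 0 ⊢ ·
Reachable graph of Q (2 states):
  t0 = 0\{a} + b.0 + (a.(rec X. 0\{a} + b.0 + (a.X)\{a}))\{a} ⊢ ··b··> t1
  t1 = 0 ⊢ ·
Bisimilarity quotient blocks:
  B0 = {s0, t0}
  B1 = {s1, t1}
s0 ∈ B0, t0 ∈ B0 → same block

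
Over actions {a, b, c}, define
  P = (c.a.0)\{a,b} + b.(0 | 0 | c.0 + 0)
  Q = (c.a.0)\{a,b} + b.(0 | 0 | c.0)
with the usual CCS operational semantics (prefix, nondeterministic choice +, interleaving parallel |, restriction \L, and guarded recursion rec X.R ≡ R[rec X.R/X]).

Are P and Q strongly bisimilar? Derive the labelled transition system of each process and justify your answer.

YES

Reachable graph of P (4 states):
  m0 = (c.a.0)\{a,b} + b.(0 | 0 | c.0 + 0) has moves ··b··> m1, ··c··> m2
  m1 = 0 | 0 | c.0 + 0 has moves ··c··> m3
  m2 = (a.0)\{a,b} has moves stopped
  m3 = 0 | 0 | 0 has moves stopped
Reachable graph of Q (4 states):
  n0 = (c.a.0)\{a,b} + b.(0 | 0 | c.0) has moves ··b··> n1, ··c··> n2
  n1 = 0 | 0 | c.0 has moves ··c··> n3
  n2 = (a.0)\{a,b} has moves stopped
  n3 = 0 | 0 | 0 has moves stopped
Bisimilarity quotient blocks:
  B0 = {m0, n0}
  B1 = {m2, m3, n2, n3}
  B2 = {m1, n1}
m0 ∈ B0, n0 ∈ B0 → same block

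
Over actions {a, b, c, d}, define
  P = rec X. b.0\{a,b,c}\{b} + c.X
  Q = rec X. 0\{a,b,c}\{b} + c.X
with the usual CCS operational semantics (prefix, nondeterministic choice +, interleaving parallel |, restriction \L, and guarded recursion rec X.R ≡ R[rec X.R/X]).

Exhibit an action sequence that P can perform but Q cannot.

Reachable graph of P (2 states):
  s0 = rec X. b.0\{a,b,c}\{b} + c.X → —b→ s1, —c→ s0
  s1 = 0\{a,b,c}\{b} → stopped
Reachable graph of Q (1 states):
  t0 = rec X. 0\{a,b,c}\{b} + c.X → —c→ t0
Executing b from P (initial set {s0}):
  [1] b ⇒ {s1}
  ✓ P
Executing b from Q (initial set {t0}):
  [1] b ⇒ ∅  — Q cannot continue

b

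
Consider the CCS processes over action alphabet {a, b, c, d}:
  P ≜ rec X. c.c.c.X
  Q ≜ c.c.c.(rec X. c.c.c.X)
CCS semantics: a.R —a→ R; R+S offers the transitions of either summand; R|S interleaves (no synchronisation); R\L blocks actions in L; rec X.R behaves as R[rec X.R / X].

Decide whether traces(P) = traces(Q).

traces(P) = traces(Q)

LTS(P): 3 reachable states
  p0 = rec X. c.c.c.X → =c=> p1
  p1 = c.c.(rec X. c.c.c.X) → =c=> p2
  p2 = c.(rec X. c.c.c.X) → =c=> p0
LTS(Q): 4 reachable states
  q0 = c.c.c.(rec X. c.c.c.X) → =c=> q1
  q1 = c.c.(rec X. c.c.c.X) → =c=> q2
  q2 = c.(rec X. c.c.c.X) → =c=> q3
  q3 = rec X. c.c.c.X → =c=> q1
Partition-refinement fixed point:
  B0 = {p0, p1, p2, q0, q1, q2, q3}
p0 ∈ B0, q0 ∈ B0 → same block
Bisimilar ⇒ trace-equivalent.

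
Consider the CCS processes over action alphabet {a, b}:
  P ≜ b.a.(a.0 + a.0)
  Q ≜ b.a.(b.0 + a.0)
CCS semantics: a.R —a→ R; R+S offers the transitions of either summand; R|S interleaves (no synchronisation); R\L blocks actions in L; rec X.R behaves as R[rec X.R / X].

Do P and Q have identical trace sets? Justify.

traces(P) ≠ traces(Q) — witness ⟨bab⟩

LTS(P): 4 reachable states
  s0 = b.a.(a.0 + a.0) | —b→ s1
  s1 = a.(a.0 + a.0) | —a→ s2
  s2 = a.0 + a.0 | —a→ s3
  s3 = 0 | (no moves)
LTS(Q): 4 reachable states
  t0 = b.a.(b.0 + a.0) | —b→ t1
  t1 = a.(b.0 + a.0) | —a→ t2
  t2 = b.0 + a.0 | —a→ t3, —b→ t3
  t3 = 0 | (no moves)
Executing bab from Q (initial set {t0}):
  step 1 (b): {t1}
  step 2 (a): {t2}
  step 3 (b): {t3}
  — Q admits the full trace.
Executing bab from P (initial set {s0}):
  step 1 (b): {s1}
  step 2 (a): {s2}
  step 3 (b): no successor for P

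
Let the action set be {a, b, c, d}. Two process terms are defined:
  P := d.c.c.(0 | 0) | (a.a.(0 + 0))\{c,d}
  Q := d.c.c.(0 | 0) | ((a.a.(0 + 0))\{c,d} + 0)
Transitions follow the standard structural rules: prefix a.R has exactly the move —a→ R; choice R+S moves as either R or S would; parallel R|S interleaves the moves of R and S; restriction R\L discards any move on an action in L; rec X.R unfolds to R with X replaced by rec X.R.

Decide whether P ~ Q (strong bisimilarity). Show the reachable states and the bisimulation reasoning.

P ~ Q

P's transition system — 12 states:
  m0 = d.c.c.(0 | 0) | (a.a.(0 + 0))\{c,d} has moves =a=> m1, =d=> m2
  m1 = d.c.c.(0 | 0) | (a.(0 + 0))\{c,d} has moves =a=> m3, =d=> m4
  m2 = c.c.(0 | 0) | (a.a.(0 + 0))\{c,d} has moves =a=> m4, =c=> m5
  m3 = d.c.c.(0 | 0) | (0 + 0)\{c,d} has moves =d=> m6
  m4 = c.c.(0 | 0) | (a.(0 + 0))\{c,d} has moves =a=> m6, =c=> m7
  m5 = c.(0 | 0) | (a.a.(0 + 0))\{c,d} has moves =a=> m7, =c=> m8
  m6 = c.c.(0 | 0) | (0 + 0)\{c,d} has moves =c=> m9
  m7 = c.(0 | 0) | (a.(0 + 0))\{c,d} has moves =a=> m9, =c=> m10
  m8 = 0 | 0 | (a.a.(0 + 0))\{c,d} has moves =a=> m10
  m9 = c.(0 | 0) | (0 + 0)\{c,d} has moves =c=> m11
  m10 = 0 | 0 | (a.(0 + 0))\{c,d} has moves =a=> m11
  m11 = 0 | 0 | (0 + 0)\{c,d} has moves deadlocked
Q's transition system — 12 states:
  n0 = d.c.c.(0 | 0) | ((a.a.(0 + 0))\{c,d} + 0) has moves =a=> n1, =d=> n2
  n1 = d.c.c.(0 | 0) | (a.(0 + 0))\{c,d} has moves =a=> n3, =d=> n4
  n2 = c.c.(0 | 0) | ((a.a.(0 + 0))\{c,d} + 0) has moves =a=> n4, =c=> n5
  n3 = d.c.c.(0 | 0) | (0 + 0)\{c,d} has moves =d=> n6
  n4 = c.c.(0 | 0) | (a.(0 + 0))\{c,d} has moves =a=> n6, =c=> n7
  n5 = c.(0 | 0) | ((a.a.(0 + 0))\{c,d} + 0) has moves =a=> n7, =c=> n8
  n6 = c.c.(0 | 0) | (0 + 0)\{c,d} has moves =c=> n9
  n7 = c.(0 | 0) | (a.(0 + 0))\{c,d} has moves =a=> n9, =c=> n10
  n8 = 0 | 0 | ((a.a.(0 + 0))\{c,d} + 0) has moves =a=> n10
  n9 = c.(0 | 0) | (0 + 0)\{c,d} has moves =c=> n11
  n10 = 0 | 0 | (a.(0 + 0))\{c,d} has moves =a=> n11
  n11 = 0 | 0 | (0 + 0)\{c,d} has moves deadlocked
Bisimilarity quotient blocks:
  B0 = {m0, n0}
  B1 = {m1, n1}
  B2 = {m4, n4}
  B3 = {m6, n6}
  B4 = {m9, n9}
  B5 = {m11, n11}
  B6 = {m7, n7}
  B7 = {m10, n10}
  B8 = {m3, n3}
  B9 = {m2, n2}
  B10 = {m5, n5}
  B11 = {m8, n8}
m0 ∈ B0, n0 ∈ B0 → same block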